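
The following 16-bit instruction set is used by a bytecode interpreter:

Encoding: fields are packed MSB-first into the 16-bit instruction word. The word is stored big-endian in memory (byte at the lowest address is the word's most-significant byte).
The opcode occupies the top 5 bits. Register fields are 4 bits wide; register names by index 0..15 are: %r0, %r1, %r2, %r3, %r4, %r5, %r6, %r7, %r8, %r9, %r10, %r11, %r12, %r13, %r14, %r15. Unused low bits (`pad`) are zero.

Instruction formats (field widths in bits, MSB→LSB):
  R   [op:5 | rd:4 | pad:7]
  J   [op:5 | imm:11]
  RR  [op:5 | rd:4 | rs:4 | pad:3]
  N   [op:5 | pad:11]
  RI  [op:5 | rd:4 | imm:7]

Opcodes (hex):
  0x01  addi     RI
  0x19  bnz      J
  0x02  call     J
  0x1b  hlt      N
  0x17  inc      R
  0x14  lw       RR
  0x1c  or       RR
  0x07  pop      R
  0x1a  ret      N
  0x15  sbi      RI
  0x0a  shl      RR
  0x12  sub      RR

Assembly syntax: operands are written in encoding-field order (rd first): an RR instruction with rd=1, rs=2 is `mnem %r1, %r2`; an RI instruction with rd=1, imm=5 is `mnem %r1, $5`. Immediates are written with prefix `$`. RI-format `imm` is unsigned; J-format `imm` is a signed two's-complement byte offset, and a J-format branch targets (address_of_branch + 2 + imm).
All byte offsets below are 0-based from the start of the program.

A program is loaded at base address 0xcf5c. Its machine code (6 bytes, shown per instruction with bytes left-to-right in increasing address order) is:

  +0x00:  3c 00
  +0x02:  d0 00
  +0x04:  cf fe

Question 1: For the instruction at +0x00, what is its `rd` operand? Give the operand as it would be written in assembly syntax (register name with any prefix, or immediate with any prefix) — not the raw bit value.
%r8

off 0x00: read 3c 00 as big → 0x3c00
  op=0x3c00>>11=0x7 ⇒ pop (R)
  rd@[10:7]=0x8 ⇒ %r8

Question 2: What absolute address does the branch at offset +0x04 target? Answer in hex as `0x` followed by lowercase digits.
off 0x04: read cf fe as big → 0xcffe
  top 5b → 0x19 → bnz [J]
  imm: (w>>0)&0x7ff=0x7fe (s11→-2) → $-2
  target = base 0xcf5c + off 0x04 + 2 + imm -2 = 0xcf60

0xcf60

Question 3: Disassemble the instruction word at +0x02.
+0x02: d0 00 ⇒ word 0xd000 (big)
  op=0xd000>>11=0x1a ⇒ ret (N)

ret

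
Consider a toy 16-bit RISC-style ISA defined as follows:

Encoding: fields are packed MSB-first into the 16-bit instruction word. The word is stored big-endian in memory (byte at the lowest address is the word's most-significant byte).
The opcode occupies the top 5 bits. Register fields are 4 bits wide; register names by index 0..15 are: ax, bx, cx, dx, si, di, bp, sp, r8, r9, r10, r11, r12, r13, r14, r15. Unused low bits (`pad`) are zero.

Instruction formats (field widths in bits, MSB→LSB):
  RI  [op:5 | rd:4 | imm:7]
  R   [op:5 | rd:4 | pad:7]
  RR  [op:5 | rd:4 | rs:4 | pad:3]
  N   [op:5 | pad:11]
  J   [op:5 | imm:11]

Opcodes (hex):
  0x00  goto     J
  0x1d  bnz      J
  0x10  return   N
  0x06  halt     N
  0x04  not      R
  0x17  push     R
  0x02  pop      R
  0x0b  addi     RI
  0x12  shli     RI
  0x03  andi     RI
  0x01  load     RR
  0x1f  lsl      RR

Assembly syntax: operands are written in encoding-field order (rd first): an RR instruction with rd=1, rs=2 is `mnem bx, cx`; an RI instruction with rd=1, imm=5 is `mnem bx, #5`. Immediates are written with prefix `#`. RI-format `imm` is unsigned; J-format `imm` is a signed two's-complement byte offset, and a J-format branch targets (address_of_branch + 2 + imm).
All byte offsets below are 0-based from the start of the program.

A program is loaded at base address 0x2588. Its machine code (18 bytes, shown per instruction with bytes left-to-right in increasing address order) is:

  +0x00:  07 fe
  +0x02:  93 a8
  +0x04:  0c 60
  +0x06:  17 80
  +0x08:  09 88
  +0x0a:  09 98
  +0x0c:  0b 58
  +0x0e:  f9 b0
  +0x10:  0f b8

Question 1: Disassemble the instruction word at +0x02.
+0x02: 93 a8 ⇒ word 0x93a8 (big)
  opcode bits[15:11]=0x12: shli/RI
  rd: (w>>7)&0xf=0x7 → sp
  imm: (w>>0)&0x7f=0x28 → #40

shli sp, #40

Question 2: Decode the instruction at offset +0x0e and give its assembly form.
+0x0e: f9 b0 ⇒ word 0xf9b0 (big)
  opcode bits[15:11]=0x1f: lsl/RR
  [10:7] rd=3 = dx
  [6:3] rs=6 = bp

lsl dx, bp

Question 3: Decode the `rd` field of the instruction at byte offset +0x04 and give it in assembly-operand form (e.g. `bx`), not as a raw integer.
r8

[04] 0c 60 → 0x0c60
  op=0x0c60>>11=0x1 ⇒ load (RR)
  rd: (w>>7)&0xf=0x8 → r8
  rs: (w>>3)&0xf=0xc → r12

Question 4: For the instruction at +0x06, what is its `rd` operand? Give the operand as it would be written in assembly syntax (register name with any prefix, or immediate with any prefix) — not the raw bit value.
+0x06: 17 80 ⇒ word 0x1780 (big)
  top 5b → 0x2 → pop [R]
  rd: (w>>7)&0xf=0xf → r15

r15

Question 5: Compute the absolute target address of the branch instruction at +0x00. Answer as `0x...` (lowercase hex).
off 0x00: read 07 fe as big → 0x07fe
  op=0x07fe>>11=0x0 ⇒ goto (J)
  imm: (w>>0)&0x7ff=0x7fe (s11→-2) → #-2
  target = base 0x2588 + off 0x00 + 2 + imm -2 = 0x2588

0x2588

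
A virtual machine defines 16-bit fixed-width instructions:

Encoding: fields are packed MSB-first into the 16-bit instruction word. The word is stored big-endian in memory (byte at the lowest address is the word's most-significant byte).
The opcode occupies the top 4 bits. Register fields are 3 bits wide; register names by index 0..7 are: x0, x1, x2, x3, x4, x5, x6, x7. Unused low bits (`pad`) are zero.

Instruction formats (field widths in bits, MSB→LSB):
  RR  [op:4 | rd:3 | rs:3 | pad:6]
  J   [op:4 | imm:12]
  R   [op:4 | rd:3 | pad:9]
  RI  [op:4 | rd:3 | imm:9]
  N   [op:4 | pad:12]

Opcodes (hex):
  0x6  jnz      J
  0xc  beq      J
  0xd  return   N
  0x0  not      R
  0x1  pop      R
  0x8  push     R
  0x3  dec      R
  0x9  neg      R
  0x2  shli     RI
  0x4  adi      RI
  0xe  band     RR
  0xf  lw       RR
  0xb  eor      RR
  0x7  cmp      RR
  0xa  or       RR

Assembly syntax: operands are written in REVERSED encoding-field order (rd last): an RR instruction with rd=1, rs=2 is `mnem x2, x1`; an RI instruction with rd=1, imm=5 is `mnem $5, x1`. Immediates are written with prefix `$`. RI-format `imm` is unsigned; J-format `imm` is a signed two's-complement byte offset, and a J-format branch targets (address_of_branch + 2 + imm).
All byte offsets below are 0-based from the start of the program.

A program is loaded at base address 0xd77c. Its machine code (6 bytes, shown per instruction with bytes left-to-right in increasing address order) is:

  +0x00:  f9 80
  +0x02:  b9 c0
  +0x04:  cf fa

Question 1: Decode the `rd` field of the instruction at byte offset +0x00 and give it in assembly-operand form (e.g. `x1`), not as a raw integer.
+0x00: f9 80 ⇒ word 0xf980 (big)
  op=0xf980>>12=0xf ⇒ lw (RR)
  [11:9] rd=4 = x4
  [8:6] rs=6 = x6

x4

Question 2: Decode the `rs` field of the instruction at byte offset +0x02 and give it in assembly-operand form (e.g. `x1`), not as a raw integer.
x7

off 0x02: read b9 c0 as big → 0xb9c0
  op=0xb9c0>>12=0xb ⇒ eor (RR)
  [11:9] rd=4 = x4
  [8:6] rs=7 = x7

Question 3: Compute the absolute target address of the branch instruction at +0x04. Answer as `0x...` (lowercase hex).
0xd77c

@+04  big-endian(cf fa) = 0xcffa
  op=0xcffa>>12=0xc ⇒ beq (J)
  imm: (w>>0)&0xfff=0xffa (s12→-6) → $-6
  target = base 0xd77c + off 0x04 + 2 + imm -6 = 0xd77c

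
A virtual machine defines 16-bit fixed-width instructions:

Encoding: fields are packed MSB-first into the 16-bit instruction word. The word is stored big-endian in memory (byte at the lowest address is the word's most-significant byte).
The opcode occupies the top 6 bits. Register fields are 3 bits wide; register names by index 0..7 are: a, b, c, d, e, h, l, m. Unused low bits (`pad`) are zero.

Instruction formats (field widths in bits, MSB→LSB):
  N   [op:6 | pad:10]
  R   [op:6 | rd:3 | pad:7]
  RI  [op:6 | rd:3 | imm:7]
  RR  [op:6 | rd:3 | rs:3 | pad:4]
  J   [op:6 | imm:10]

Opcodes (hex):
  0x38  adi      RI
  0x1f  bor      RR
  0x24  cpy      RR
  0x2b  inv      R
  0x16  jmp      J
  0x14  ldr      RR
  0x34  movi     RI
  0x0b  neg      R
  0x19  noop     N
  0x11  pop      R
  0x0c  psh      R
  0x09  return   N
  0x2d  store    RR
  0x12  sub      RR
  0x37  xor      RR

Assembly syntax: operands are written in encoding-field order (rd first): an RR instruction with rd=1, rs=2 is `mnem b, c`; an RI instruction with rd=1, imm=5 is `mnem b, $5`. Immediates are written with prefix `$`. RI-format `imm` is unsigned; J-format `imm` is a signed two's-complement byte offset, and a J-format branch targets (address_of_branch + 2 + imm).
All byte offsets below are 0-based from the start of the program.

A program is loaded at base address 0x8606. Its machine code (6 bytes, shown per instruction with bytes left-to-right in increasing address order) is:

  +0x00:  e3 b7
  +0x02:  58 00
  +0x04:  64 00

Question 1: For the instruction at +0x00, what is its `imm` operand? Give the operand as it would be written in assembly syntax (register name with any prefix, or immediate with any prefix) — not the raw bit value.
$55

[00] e3 b7 → 0xe3b7
  opcode bits[15:10]=0x38: adi/RI
  rd: (w>>7)&0x7=0x7 → m
  imm: (w>>0)&0x7f=0x37 → $55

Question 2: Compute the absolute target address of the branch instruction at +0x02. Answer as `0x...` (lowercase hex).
0x860a

@+02  big-endian(58 00) = 0x5800
  opcode bits[15:10]=0x16: jmp/J
  [9:0] imm=0 = $0
  target = base 0x8606 + off 0x02 + 2 + imm 0 = 0x860a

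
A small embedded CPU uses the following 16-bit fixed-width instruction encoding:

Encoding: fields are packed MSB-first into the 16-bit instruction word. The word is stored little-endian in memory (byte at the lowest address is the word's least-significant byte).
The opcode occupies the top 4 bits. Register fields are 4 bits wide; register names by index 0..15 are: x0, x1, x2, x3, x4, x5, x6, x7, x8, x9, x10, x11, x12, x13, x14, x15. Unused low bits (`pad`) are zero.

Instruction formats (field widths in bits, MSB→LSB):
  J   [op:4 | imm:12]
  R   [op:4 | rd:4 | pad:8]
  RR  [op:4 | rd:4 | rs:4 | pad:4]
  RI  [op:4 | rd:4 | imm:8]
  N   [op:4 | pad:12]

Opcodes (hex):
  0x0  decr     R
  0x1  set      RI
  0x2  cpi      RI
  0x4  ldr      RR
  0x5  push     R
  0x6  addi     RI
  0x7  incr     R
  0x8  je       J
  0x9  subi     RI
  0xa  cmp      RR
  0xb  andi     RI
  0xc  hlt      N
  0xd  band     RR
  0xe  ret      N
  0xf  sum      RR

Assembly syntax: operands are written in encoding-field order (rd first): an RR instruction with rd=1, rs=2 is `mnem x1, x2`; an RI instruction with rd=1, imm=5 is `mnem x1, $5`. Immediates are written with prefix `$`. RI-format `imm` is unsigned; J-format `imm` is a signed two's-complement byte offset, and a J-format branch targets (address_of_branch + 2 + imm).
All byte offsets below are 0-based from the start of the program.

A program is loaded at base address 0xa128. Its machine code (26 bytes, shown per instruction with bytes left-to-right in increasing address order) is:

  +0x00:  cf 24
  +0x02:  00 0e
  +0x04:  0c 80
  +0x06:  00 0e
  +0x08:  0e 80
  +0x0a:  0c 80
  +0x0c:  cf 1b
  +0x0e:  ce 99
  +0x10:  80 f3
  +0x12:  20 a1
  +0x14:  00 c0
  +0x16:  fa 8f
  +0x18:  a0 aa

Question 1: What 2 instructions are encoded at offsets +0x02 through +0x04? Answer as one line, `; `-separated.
decr x14; je $12

+0x02: 00 0e ⇒ word 0x0e00 (little)
  top 4b → 0x0 → decr [R]
  rd@[11:8]=0xe ⇒ x14
+0x04: 0c 80 ⇒ word 0x800c (little)
  top 4b → 0x8 → je [J]
  imm@[11:0]=0xc ⇒ $12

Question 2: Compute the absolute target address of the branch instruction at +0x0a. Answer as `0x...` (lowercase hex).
+0x0a: 0c 80 ⇒ word 0x800c (little)
  opcode bits[15:12]=0x8: je/J
  imm: (w>>0)&0xfff=0xc → $12
  target = base 0xa128 + off 0x0a + 2 + imm 12 = 0xa140

0xa140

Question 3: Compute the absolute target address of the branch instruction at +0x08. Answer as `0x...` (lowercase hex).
[08] 0e 80 → 0x800e
  opcode bits[15:12]=0x8: je/J
  [11:0] imm=14 = $14
  target = base 0xa128 + off 0x08 + 2 + imm 14 = 0xa140

0xa140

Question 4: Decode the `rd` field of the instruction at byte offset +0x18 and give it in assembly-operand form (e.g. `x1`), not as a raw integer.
x10

[18] a0 aa → 0xaaa0
  top 4b → 0xa → cmp [RR]
  [11:8] rd=10 = x10
  [7:4] rs=10 = x10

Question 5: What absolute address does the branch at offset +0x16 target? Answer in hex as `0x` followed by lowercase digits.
off 0x16: read fa 8f as little → 0x8ffa
  top 4b → 0x8 → je [J]
  [11:0] imm=4090 (s12→-6) = $-6
  target = base 0xa128 + off 0x16 + 2 + imm -6 = 0xa13a

0xa13a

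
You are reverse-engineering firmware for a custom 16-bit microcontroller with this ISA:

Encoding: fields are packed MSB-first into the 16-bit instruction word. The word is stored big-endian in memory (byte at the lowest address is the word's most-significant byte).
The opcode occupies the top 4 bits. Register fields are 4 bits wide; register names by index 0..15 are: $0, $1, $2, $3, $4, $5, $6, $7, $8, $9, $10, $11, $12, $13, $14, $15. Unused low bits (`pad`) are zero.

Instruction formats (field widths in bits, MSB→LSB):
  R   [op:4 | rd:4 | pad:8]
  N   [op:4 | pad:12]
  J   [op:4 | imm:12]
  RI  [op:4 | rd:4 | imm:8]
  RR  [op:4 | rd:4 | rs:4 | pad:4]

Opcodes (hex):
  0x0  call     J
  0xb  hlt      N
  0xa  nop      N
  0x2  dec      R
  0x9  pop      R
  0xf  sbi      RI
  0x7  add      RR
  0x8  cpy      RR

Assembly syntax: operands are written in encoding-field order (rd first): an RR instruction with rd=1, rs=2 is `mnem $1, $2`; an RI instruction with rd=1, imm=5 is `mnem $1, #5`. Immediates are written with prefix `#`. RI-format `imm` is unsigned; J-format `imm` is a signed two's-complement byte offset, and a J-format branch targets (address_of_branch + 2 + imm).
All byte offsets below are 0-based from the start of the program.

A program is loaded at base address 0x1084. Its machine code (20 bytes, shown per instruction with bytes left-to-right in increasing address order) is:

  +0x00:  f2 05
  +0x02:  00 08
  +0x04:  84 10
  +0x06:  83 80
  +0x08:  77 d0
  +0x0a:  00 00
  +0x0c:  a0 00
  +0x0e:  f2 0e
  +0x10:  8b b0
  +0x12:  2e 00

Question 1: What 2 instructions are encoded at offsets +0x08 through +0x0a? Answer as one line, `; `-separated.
add $7, $13; call #0

+0x08: 77 d0 ⇒ word 0x77d0 (big)
  op=0x77d0>>12=0x7 ⇒ add (RR)
  [11:8] rd=7 = $7
  [7:4] rs=13 = $13
+0x0a: 00 00 ⇒ word 0x0000 (big)
  op=0x0000>>12=0x0 ⇒ call (J)
  [11:0] imm=0 = #0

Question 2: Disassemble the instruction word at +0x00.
sbi $2, #5

@+00  big-endian(f2 05) = 0xf205
  op=0xf205>>12=0xf ⇒ sbi (RI)
  rd: (w>>8)&0xf=0x2 → $2
  imm: (w>>0)&0xff=0x5 → #5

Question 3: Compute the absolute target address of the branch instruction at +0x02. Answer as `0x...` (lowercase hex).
0x1090

@+02  big-endian(00 08) = 0x0008
  op=0x0008>>12=0x0 ⇒ call (J)
  imm: (w>>0)&0xfff=0x8 → #8
  target = base 0x1084 + off 0x02 + 2 + imm 8 = 0x1090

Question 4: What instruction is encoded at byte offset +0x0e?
+0x0e: f2 0e ⇒ word 0xf20e (big)
  op=0xf20e>>12=0xf ⇒ sbi (RI)
  rd: (w>>8)&0xf=0x2 → $2
  imm: (w>>0)&0xff=0xe → #14

sbi $2, #14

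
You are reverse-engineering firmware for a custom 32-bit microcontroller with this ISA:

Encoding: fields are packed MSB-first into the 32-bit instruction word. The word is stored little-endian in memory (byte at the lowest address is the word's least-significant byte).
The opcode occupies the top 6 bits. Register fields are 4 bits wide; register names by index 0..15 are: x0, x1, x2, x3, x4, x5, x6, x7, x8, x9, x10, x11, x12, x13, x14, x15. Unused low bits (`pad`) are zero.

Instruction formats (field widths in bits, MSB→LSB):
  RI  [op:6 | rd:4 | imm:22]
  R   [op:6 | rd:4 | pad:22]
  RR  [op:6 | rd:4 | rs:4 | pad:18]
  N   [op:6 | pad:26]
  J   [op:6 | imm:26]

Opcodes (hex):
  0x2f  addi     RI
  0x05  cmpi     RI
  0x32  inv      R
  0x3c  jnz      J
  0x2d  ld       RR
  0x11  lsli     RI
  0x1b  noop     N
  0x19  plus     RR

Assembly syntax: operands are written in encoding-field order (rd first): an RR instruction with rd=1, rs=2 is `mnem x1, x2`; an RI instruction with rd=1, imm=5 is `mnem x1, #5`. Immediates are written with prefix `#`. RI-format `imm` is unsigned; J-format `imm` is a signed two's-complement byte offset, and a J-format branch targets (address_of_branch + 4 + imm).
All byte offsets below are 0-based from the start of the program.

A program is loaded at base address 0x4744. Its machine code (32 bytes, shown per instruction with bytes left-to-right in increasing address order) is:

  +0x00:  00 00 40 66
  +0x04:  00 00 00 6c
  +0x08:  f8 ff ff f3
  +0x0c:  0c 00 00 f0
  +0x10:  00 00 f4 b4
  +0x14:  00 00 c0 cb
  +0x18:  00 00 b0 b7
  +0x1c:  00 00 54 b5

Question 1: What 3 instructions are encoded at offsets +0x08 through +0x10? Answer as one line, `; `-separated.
jnz #-8; jnz #12; ld x3, x13

off 0x08: read f8 ff ff f3 as little → 0xf3fffff8
  top 6b → 0x3c → jnz [J]
  imm@[25:0]=0x3fffff8 (s26→-8) ⇒ #-8
off 0x0c: read 0c 00 00 f0 as little → 0xf000000c
  top 6b → 0x3c → jnz [J]
  imm@[25:0]=0xc ⇒ #12
off 0x10: read 00 00 f4 b4 as little → 0xb4f40000
  top 6b → 0x2d → ld [RR]
  rd@[25:22]=0x3 ⇒ x3
  rs@[21:18]=0xd ⇒ x13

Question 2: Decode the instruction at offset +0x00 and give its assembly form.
plus x9, x0

off 0x00: read 00 00 40 66 as little → 0x66400000
  opcode bits[31:26]=0x19: plus/RR
  [25:22] rd=9 = x9
  [21:18] rs=0 = x0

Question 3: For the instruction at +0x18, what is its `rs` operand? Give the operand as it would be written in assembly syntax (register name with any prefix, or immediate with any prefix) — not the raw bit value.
x12

+0x18: 00 00 b0 b7 ⇒ word 0xb7b00000 (little)
  top 6b → 0x2d → ld [RR]
  [25:22] rd=14 = x14
  [21:18] rs=12 = x12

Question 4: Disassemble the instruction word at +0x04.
+0x04: 00 00 00 6c ⇒ word 0x6c000000 (little)
  op=0x6c000000>>26=0x1b ⇒ noop (N)

noop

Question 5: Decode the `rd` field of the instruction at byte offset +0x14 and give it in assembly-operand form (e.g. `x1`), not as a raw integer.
+0x14: 00 00 c0 cb ⇒ word 0xcbc00000 (little)
  top 6b → 0x32 → inv [R]
  [25:22] rd=15 = x15

x15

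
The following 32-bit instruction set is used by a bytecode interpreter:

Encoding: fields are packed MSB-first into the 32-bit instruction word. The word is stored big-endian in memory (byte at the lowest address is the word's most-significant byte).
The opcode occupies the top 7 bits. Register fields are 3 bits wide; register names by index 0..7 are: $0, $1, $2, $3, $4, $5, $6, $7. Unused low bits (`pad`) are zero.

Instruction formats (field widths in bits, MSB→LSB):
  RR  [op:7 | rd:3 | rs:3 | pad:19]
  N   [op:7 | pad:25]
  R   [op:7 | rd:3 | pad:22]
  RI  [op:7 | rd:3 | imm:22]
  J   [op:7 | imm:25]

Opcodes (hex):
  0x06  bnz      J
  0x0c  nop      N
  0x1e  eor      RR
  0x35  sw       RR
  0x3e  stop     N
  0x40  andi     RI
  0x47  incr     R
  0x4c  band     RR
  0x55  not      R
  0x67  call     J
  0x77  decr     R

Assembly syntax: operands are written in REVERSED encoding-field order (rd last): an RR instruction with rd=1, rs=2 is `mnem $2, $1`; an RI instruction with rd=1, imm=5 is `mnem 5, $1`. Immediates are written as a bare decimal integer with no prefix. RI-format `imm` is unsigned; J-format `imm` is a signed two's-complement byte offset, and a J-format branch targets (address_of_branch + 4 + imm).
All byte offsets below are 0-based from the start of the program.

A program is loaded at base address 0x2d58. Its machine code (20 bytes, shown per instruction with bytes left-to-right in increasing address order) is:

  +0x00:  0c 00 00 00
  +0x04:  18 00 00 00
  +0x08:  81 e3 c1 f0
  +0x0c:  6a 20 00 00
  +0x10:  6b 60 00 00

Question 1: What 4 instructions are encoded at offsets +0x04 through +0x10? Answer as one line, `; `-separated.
[04] 18 00 00 00 → 0x18000000
  op=0x18000000>>25=0xc ⇒ nop (N)
[08] 81 e3 c1 f0 → 0x81e3c1f0
  op=0x81e3c1f0>>25=0x40 ⇒ andi (RI)
  [24:22] rd=7 = $7
  [21:0] imm=2343408 = 2343408
[0c] 6a 20 00 00 → 0x6a200000
  op=0x6a200000>>25=0x35 ⇒ sw (RR)
  [24:22] rd=0 = $0
  [21:19] rs=4 = $4
[10] 6b 60 00 00 → 0x6b600000
  op=0x6b600000>>25=0x35 ⇒ sw (RR)
  [24:22] rd=5 = $5
  [21:19] rs=4 = $4

nop; andi 2343408, $7; sw $4, $0; sw $4, $5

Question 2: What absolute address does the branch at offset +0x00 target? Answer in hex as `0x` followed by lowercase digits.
off 0x00: read 0c 00 00 00 as big → 0x0c000000
  op=0x0c000000>>25=0x6 ⇒ bnz (J)
  imm: (w>>0)&0x1ffffff=0x0 → 0
  target = base 0x2d58 + off 0x00 + 4 + imm 0 = 0x2d5c

0x2d5c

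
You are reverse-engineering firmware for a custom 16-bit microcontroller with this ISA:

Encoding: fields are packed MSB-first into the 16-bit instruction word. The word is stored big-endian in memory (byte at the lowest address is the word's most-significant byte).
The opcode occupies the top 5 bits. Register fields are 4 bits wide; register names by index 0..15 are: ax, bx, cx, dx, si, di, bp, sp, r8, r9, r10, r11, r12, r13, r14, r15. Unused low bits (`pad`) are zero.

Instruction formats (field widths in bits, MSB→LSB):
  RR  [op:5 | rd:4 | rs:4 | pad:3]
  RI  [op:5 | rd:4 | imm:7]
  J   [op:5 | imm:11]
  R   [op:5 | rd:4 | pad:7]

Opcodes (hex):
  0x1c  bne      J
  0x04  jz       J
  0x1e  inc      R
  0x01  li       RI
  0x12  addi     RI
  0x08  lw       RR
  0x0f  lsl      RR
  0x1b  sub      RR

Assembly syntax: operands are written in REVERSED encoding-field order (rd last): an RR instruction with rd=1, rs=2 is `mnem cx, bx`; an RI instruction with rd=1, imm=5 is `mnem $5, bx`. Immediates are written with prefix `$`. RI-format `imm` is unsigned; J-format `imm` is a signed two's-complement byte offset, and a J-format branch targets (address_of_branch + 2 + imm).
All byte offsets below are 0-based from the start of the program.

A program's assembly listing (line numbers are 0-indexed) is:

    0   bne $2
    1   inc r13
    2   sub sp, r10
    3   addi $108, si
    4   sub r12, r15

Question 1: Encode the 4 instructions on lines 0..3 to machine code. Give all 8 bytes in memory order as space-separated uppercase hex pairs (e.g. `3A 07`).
L0: bne op=0x1c:5|imm=2:11 ⇒ 0xe002 ⇒ big e0 02
L1: inc op=0x1e:5|rd=13:4|pad=0:7 ⇒ 0xf680 ⇒ big f6 80
L2: sub op=0x1b:5|rd=10:4|rs=7:4|pad=0:3 ⇒ 0xdd38 ⇒ big dd 38
L3: addi op=0x12:5|rd=4:4|imm=108:7 ⇒ 0x926c ⇒ big 92 6c

E0 02 F6 80 DD 38 92 6C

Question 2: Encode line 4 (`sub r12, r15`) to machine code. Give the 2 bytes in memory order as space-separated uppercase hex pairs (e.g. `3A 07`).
DF E0

4. sub fields op=0x1b:5|rd=15:4|rs=12:4|pad=0:3 → word dfe0h → df e0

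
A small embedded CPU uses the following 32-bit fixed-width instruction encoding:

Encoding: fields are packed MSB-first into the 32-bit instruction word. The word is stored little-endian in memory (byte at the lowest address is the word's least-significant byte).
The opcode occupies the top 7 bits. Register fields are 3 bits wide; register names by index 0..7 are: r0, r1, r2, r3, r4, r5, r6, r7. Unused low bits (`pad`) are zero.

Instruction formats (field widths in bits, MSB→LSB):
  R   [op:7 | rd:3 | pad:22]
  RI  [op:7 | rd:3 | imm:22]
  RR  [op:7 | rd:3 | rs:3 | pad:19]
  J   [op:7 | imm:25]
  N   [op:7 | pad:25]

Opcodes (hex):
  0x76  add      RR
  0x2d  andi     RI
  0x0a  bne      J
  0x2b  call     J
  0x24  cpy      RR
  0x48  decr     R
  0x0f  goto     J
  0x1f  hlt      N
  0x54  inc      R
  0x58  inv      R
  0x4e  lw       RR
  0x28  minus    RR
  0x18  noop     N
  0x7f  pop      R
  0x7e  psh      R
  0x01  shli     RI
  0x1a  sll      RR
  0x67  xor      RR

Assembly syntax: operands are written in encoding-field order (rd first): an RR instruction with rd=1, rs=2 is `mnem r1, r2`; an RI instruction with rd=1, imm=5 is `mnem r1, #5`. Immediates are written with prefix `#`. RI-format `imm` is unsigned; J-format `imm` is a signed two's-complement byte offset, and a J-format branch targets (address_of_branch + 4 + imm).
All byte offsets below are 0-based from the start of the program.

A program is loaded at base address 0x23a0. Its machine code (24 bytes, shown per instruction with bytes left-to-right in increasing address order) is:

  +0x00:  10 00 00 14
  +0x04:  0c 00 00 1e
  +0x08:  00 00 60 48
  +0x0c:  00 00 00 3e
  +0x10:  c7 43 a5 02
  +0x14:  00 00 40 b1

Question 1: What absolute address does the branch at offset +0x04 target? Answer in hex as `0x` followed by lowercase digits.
0x23b4

@+04  little-endian(0c 00 00 1e) = 0x1e00000c
  opcode bits[31:25]=0xf: goto/J
  [24:0] imm=12 = #12
  target = base 0x23a0 + off 0x04 + 4 + imm 12 = 0x23b4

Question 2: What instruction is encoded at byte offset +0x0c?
off 0x0c: read 00 00 00 3e as little → 0x3e000000
  op=0x3e000000>>25=0x1f ⇒ hlt (N)

hlt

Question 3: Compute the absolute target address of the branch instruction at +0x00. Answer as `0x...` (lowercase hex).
[00] 10 00 00 14 → 0x14000010
  opcode bits[31:25]=0xa: bne/J
  [24:0] imm=16 = #16
  target = base 0x23a0 + off 0x00 + 4 + imm 16 = 0x23b4

0x23b4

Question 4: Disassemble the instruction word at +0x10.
shli r2, #2442183

+0x10: c7 43 a5 02 ⇒ word 0x02a543c7 (little)
  top 7b → 0x1 → shli [RI]
  rd: (w>>22)&0x7=0x2 → r2
  imm: (w>>0)&0x3fffff=0x2543c7 → #2442183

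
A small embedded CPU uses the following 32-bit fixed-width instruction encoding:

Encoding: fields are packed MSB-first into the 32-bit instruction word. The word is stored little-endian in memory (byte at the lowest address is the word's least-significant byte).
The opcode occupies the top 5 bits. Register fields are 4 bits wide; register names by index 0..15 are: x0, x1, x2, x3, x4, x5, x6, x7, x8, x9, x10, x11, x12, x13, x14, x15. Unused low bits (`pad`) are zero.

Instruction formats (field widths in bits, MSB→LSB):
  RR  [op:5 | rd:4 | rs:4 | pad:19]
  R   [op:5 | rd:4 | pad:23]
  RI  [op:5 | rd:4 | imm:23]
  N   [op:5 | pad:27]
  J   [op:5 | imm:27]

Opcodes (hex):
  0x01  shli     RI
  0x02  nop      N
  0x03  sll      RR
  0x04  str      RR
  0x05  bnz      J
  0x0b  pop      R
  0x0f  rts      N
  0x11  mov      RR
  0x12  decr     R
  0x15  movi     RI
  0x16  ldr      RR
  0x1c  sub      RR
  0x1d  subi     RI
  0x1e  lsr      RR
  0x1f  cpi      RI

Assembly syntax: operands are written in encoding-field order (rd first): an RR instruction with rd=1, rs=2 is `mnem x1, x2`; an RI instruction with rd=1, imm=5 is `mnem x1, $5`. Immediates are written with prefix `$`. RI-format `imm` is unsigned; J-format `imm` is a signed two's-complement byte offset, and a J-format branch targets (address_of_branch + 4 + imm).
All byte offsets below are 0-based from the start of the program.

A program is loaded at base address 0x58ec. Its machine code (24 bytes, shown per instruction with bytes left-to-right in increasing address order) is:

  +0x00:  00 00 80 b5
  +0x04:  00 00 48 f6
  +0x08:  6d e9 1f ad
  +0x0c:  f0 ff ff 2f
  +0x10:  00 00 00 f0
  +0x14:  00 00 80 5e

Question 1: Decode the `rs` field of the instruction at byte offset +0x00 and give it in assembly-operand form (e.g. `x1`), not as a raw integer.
x0

off 0x00: read 00 00 80 b5 as little → 0xb5800000
  opcode bits[31:27]=0x16: ldr/RR
  rd@[26:23]=0xb ⇒ x11
  rs@[22:19]=0x0 ⇒ x0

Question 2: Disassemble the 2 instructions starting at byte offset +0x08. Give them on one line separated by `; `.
movi x10, $2091373; bnz $-16

+0x08: 6d e9 1f ad ⇒ word 0xad1fe96d (little)
  opcode bits[31:27]=0x15: movi/RI
  rd: (w>>23)&0xf=0xa → x10
  imm: (w>>0)&0x7fffff=0x1fe96d → $2091373
+0x0c: f0 ff ff 2f ⇒ word 0x2ffffff0 (little)
  opcode bits[31:27]=0x5: bnz/J
  imm: (w>>0)&0x7ffffff=0x7fffff0 (s27→-16) → $-16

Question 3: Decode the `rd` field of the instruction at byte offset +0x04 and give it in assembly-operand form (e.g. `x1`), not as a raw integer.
off 0x04: read 00 00 48 f6 as little → 0xf6480000
  op=0xf6480000>>27=0x1e ⇒ lsr (RR)
  rd@[26:23]=0xc ⇒ x12
  rs@[22:19]=0x9 ⇒ x9

x12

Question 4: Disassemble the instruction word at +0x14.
+0x14: 00 00 80 5e ⇒ word 0x5e800000 (little)
  op=0x5e800000>>27=0xb ⇒ pop (R)
  [26:23] rd=13 = x13

pop x13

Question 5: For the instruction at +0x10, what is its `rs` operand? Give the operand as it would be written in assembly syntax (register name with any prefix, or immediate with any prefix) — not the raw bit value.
@+10  little-endian(00 00 00 f0) = 0xf0000000
  top 5b → 0x1e → lsr [RR]
  rd: (w>>23)&0xf=0x0 → x0
  rs: (w>>19)&0xf=0x0 → x0

x0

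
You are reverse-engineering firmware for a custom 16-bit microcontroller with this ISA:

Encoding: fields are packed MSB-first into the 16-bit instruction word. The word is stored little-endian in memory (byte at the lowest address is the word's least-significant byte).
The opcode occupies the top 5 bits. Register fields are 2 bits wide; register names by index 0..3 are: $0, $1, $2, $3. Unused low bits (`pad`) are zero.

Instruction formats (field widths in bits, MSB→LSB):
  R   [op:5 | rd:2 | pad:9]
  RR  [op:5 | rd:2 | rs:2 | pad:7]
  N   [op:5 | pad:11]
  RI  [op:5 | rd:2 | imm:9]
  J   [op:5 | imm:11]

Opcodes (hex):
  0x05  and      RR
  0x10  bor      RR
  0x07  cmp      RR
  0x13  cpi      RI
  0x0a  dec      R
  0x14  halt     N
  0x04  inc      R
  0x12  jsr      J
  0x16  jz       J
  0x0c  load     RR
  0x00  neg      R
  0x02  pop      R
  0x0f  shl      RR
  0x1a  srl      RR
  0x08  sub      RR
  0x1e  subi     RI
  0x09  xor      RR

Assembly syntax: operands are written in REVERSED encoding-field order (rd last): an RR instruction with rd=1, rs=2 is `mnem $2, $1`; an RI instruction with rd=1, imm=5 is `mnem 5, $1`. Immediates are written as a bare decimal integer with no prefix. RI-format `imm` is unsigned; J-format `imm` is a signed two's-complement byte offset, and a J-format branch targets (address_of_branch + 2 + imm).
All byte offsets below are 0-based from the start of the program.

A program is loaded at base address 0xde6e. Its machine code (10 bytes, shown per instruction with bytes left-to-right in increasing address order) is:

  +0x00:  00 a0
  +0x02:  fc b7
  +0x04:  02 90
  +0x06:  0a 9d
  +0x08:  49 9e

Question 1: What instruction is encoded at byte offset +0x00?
halt

off 0x00: read 00 a0 as little → 0xa000
  op=0xa000>>11=0x14 ⇒ halt (N)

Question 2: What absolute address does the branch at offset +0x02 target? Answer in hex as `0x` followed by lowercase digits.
+0x02: fc b7 ⇒ word 0xb7fc (little)
  top 5b → 0x16 → jz [J]
  imm: (w>>0)&0x7ff=0x7fc (s11→-4) → -4
  target = base 0xde6e + off 0x02 + 2 + imm -4 = 0xde6e

0xde6e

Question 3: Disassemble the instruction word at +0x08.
cpi 73, $3

+0x08: 49 9e ⇒ word 0x9e49 (little)
  op=0x9e49>>11=0x13 ⇒ cpi (RI)
  [10:9] rd=3 = $3
  [8:0] imm=73 = 73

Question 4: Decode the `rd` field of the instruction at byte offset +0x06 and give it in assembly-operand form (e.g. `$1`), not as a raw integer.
$2

+0x06: 0a 9d ⇒ word 0x9d0a (little)
  top 5b → 0x13 → cpi [RI]
  rd@[10:9]=0x2 ⇒ $2
  imm@[8:0]=0x10a ⇒ 266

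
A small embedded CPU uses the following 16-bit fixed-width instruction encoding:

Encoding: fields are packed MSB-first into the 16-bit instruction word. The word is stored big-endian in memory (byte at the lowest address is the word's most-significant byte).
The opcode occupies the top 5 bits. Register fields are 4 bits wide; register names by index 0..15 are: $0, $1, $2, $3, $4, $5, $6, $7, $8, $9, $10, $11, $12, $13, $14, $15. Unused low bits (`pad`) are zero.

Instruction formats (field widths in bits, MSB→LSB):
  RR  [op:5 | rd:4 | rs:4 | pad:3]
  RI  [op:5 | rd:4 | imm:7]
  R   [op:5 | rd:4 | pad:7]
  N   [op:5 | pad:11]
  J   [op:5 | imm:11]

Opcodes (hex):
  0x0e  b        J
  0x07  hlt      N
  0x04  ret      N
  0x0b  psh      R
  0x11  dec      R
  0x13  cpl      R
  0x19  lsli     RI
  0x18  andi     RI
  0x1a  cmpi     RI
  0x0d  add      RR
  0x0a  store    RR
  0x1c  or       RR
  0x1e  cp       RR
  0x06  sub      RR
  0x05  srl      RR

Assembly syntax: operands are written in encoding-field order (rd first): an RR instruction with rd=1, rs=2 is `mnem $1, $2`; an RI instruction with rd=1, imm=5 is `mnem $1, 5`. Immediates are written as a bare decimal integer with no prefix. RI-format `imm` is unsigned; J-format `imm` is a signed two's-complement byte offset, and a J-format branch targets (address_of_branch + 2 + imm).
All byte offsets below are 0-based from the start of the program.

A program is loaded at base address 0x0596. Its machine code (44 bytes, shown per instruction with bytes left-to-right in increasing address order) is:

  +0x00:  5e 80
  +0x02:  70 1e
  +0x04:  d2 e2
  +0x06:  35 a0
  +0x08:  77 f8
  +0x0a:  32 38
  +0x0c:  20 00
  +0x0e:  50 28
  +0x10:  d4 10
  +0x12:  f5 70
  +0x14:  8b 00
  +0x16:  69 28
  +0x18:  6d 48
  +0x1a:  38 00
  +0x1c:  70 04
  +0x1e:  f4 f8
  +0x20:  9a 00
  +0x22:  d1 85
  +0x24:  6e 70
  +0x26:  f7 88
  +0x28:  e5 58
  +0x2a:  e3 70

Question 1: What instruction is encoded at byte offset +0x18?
[18] 6d 48 → 0x6d48
  op=0x6d48>>11=0xd ⇒ add (RR)
  rd: (w>>7)&0xf=0xa → $10
  rs: (w>>3)&0xf=0x9 → $9

add $10, $9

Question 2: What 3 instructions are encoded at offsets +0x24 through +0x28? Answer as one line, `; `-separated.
@+24  big-endian(6e 70) = 0x6e70
  top 5b → 0xd → add [RR]
  [10:7] rd=12 = $12
  [6:3] rs=14 = $14
@+26  big-endian(f7 88) = 0xf788
  top 5b → 0x1e → cp [RR]
  [10:7] rd=15 = $15
  [6:3] rs=1 = $1
@+28  big-endian(e5 58) = 0xe558
  top 5b → 0x1c → or [RR]
  [10:7] rd=10 = $10
  [6:3] rs=11 = $11

add $12, $14; cp $15, $1; or $10, $11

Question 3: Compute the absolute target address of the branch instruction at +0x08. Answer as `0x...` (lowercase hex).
[08] 77 f8 → 0x77f8
  top 5b → 0xe → b [J]
  [10:0] imm=2040 (s11→-8) = -8
  target = base 0x0596 + off 0x08 + 2 + imm -8 = 0x0598

0x0598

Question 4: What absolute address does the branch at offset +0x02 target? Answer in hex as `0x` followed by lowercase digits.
[02] 70 1e → 0x701e
  op=0x701e>>11=0xe ⇒ b (J)
  imm: (w>>0)&0x7ff=0x1e → 30
  target = base 0x0596 + off 0x02 + 2 + imm 30 = 0x05b8

0x05b8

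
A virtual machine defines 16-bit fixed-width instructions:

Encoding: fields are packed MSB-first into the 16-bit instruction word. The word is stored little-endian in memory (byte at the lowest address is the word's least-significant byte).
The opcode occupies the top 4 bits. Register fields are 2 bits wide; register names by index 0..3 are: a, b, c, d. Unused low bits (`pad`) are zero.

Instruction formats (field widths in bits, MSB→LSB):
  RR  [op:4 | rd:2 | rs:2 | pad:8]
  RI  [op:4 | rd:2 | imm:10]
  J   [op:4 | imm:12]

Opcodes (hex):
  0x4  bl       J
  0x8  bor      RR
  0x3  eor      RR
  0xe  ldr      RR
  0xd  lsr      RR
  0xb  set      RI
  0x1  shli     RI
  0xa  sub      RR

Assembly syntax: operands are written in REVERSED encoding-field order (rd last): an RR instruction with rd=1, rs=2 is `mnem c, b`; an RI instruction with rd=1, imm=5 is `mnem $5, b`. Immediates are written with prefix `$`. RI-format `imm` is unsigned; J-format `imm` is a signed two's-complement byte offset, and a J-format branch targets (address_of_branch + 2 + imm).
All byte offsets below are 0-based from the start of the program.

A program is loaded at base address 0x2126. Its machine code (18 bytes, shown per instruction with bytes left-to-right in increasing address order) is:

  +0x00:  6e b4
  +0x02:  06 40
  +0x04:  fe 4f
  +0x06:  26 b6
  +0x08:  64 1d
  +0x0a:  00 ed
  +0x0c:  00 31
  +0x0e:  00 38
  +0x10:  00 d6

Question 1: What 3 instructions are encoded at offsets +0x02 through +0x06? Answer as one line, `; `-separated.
bl $6; bl $-2; set $550, b

+0x02: 06 40 ⇒ word 0x4006 (little)
  top 4b → 0x4 → bl [J]
  [11:0] imm=6 = $6
+0x04: fe 4f ⇒ word 0x4ffe (little)
  top 4b → 0x4 → bl [J]
  [11:0] imm=4094 (s12→-2) = $-2
+0x06: 26 b6 ⇒ word 0xb626 (little)
  top 4b → 0xb → set [RI]
  [11:10] rd=1 = b
  [9:0] imm=550 = $550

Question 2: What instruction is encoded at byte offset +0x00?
set $110, b

off 0x00: read 6e b4 as little → 0xb46e
  op=0xb46e>>12=0xb ⇒ set (RI)
  [11:10] rd=1 = b
  [9:0] imm=110 = $110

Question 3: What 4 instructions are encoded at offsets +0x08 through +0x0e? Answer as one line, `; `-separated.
shli $356, d; ldr b, d; eor b, a; eor a, c

+0x08: 64 1d ⇒ word 0x1d64 (little)
  top 4b → 0x1 → shli [RI]
  rd@[11:10]=0x3 ⇒ d
  imm@[9:0]=0x164 ⇒ $356
+0x0a: 00 ed ⇒ word 0xed00 (little)
  top 4b → 0xe → ldr [RR]
  rd@[11:10]=0x3 ⇒ d
  rs@[9:8]=0x1 ⇒ b
+0x0c: 00 31 ⇒ word 0x3100 (little)
  top 4b → 0x3 → eor [RR]
  rd@[11:10]=0x0 ⇒ a
  rs@[9:8]=0x1 ⇒ b
+0x0e: 00 38 ⇒ word 0x3800 (little)
  top 4b → 0x3 → eor [RR]
  rd@[11:10]=0x2 ⇒ c
  rs@[9:8]=0x0 ⇒ a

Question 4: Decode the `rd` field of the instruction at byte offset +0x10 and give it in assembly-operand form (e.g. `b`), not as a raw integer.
+0x10: 00 d6 ⇒ word 0xd600 (little)
  opcode bits[15:12]=0xd: lsr/RR
  rd@[11:10]=0x1 ⇒ b
  rs@[9:8]=0x2 ⇒ c

b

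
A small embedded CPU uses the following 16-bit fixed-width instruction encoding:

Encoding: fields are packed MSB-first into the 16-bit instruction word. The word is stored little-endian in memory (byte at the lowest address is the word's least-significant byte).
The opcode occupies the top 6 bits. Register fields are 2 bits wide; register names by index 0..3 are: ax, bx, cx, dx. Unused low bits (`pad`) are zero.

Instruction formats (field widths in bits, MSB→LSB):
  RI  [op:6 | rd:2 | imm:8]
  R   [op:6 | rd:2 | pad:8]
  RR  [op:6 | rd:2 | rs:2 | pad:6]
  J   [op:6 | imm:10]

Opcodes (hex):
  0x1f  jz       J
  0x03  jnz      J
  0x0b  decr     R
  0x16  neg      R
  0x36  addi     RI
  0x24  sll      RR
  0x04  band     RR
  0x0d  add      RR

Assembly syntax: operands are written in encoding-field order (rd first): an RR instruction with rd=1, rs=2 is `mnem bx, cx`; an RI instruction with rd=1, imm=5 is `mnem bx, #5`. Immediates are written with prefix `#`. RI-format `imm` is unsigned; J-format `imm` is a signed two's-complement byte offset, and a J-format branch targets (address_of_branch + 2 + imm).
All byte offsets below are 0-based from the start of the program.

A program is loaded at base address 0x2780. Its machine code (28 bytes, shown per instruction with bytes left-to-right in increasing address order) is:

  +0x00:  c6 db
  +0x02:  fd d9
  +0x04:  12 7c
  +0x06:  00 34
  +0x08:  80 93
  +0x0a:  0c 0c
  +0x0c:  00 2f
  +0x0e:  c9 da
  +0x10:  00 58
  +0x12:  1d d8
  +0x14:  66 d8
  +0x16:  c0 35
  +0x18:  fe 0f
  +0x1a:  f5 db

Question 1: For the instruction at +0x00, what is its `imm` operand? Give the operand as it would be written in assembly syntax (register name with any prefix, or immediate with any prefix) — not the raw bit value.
#198

+0x00: c6 db ⇒ word 0xdbc6 (little)
  top 6b → 0x36 → addi [RI]
  [9:8] rd=3 = dx
  [7:0] imm=198 = #198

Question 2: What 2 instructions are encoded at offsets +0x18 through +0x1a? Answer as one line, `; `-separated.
jnz #-2; addi dx, #245

off 0x18: read fe 0f as little → 0x0ffe
  op=0x0ffe>>10=0x3 ⇒ jnz (J)
  imm: (w>>0)&0x3ff=0x3fe (s10→-2) → #-2
off 0x1a: read f5 db as little → 0xdbf5
  op=0xdbf5>>10=0x36 ⇒ addi (RI)
  rd: (w>>8)&0x3=0x3 → dx
  imm: (w>>0)&0xff=0xf5 → #245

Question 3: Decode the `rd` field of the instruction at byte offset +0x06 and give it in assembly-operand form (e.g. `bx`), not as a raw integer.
@+06  little-endian(00 34) = 0x3400
  opcode bits[15:10]=0xd: add/RR
  [9:8] rd=0 = ax
  [7:6] rs=0 = ax

ax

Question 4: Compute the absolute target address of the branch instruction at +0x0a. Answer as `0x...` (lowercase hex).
0x2798

[0a] 0c 0c → 0x0c0c
  opcode bits[15:10]=0x3: jnz/J
  imm@[9:0]=0xc ⇒ #12
  target = base 0x2780 + off 0x0a + 2 + imm 12 = 0x2798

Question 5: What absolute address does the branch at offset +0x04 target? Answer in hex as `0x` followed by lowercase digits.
0x2798

@+04  little-endian(12 7c) = 0x7c12
  opcode bits[15:10]=0x1f: jz/J
  imm@[9:0]=0x12 ⇒ #18
  target = base 0x2780 + off 0x04 + 2 + imm 18 = 0x2798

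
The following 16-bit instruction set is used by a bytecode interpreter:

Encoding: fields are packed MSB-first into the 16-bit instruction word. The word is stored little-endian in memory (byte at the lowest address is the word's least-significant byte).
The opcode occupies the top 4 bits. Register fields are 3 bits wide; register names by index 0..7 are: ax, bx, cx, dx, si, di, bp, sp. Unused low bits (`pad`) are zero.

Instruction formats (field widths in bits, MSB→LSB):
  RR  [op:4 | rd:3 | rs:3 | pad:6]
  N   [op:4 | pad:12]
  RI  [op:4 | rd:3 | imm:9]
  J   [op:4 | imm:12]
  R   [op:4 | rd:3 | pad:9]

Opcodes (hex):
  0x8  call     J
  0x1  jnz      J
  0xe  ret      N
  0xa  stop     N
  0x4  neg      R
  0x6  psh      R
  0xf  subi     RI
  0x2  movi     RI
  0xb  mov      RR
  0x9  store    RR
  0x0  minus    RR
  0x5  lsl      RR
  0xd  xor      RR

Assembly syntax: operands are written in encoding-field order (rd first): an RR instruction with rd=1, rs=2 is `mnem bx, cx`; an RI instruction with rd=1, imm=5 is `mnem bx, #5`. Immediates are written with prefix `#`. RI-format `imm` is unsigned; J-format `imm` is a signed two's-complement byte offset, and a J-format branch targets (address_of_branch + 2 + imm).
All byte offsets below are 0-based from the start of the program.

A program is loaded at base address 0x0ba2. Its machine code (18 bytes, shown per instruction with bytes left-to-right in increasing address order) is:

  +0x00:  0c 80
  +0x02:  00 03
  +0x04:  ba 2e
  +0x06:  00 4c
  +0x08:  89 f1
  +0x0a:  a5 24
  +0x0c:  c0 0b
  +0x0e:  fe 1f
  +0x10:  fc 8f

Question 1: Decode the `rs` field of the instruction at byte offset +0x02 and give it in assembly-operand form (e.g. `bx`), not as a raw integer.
off 0x02: read 00 03 as little → 0x0300
  opcode bits[15:12]=0x0: minus/RR
  rd: (w>>9)&0x7=0x1 → bx
  rs: (w>>6)&0x7=0x4 → si

si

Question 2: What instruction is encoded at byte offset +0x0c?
[0c] c0 0b → 0x0bc0
  op=0x0bc0>>12=0x0 ⇒ minus (RR)
  rd: (w>>9)&0x7=0x5 → di
  rs: (w>>6)&0x7=0x7 → sp

minus di, sp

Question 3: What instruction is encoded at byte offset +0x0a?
+0x0a: a5 24 ⇒ word 0x24a5 (little)
  top 4b → 0x2 → movi [RI]
  rd@[11:9]=0x2 ⇒ cx
  imm@[8:0]=0xa5 ⇒ #165

movi cx, #165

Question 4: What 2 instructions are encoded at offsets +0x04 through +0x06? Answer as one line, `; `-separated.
movi sp, #186; neg bp

@+04  little-endian(ba 2e) = 0x2eba
  op=0x2eba>>12=0x2 ⇒ movi (RI)
  rd@[11:9]=0x7 ⇒ sp
  imm@[8:0]=0xba ⇒ #186
@+06  little-endian(00 4c) = 0x4c00
  op=0x4c00>>12=0x4 ⇒ neg (R)
  rd@[11:9]=0x6 ⇒ bp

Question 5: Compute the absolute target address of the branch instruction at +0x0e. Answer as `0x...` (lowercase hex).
0x0bb0

+0x0e: fe 1f ⇒ word 0x1ffe (little)
  top 4b → 0x1 → jnz [J]
  imm: (w>>0)&0xfff=0xffe (s12→-2) → #-2
  target = base 0x0ba2 + off 0x0e + 2 + imm -2 = 0x0bb0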